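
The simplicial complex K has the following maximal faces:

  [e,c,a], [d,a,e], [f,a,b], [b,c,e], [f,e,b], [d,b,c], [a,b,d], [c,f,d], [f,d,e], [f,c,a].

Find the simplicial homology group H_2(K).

H_2 = 0.

Order the vertices as a < b < c < d < e < f. Listing each simplex with vertices in this order, K has dimension 2 with simplices:

  0-simplices (6): a, b, c, d, e, f
  1-simplices (15): ab, ac, ad, ae, af, bc, bd, be, bf, cd, ce, cf, de, df, ef
  2-simplices (10): abd, abf, ace, acf, ade, bcd, bce, bef, cdf, def

so the chain groups are C_0 ≅ Z^6, C_1 ≅ Z^15, C_2 ≅ Z^10.

∂_1: C_1 → C_0 is given by ∂[p,q] = [q] − [p]. For instance
  ∂ae = e − a.
The 6×15 boundary matrix has rank 5 and Smith normal form diag(1,1,1,1,1).

The boundary map ∂_2: C_2 → C_1 maps a triangle to the signed sum of its edges. For instance
  ∂bef = ef − bf + be,
  ∂bce = ce − be + bc.
This gives a 15×10 integer matrix of rank 10; reducing to Smith normal form yields diagonal entries (1,1,1,1,1,1,1,1,1,2).

From H_k ≅ ker(∂_k) / im(∂_{k+1}) we obtain:

  H_2: rank ker ∂_2 − rank ∂_3 = (10 − 10) − 0 = 0, and there is no ∂_3, so H_2 = 0.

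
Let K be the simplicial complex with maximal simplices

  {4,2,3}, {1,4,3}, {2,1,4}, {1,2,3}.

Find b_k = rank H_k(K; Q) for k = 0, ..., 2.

We work with the vertex ordering 1 < 2 < 3 < 4. The simplices of K, each written with vertices in increasing order, are:

  0-simplices (4): [1], [2], [3], [4]
  1-simplices (6): [1,2], [1,3], [1,4], [2,3], [2,4], [3,4]
  2-simplices (4): [1,2,3], [1,2,4], [1,3,4], [2,3,4]

Hence C_0 ≅ Z^4, C_1 ≅ Z^6, C_2 ≅ Z^4.

Boundary ∂_1: C_1 → C_0 sends each edge [p,q] (with p < q) to q − p.
The 4×6 boundary matrix has rank 3 and Smith normal form diag(1,1,1).

The boundary map ∂_2: C_2 → C_1 maps a triangle to the signed sum of its edges. For instance
  ∂[1,2,3] = [2,3] − [1,3] + [1,2],
  ∂[1,3,4] = [3,4] − [1,4] + [1,3].
The resulting 6×4 matrix has rank 3, and its Smith normal form has invariant factors (1,1,1).

From H_k ≅ ker(∂_k) / im(∂_{k+1}) we obtain:

  H_0: rank C_0 − rank ∂_1 = 4 − 3 = 1, and the invariant factors of ∂_1 are all 1, so H_0 = Z.
  H_1: rank ker ∂_1 − rank ∂_2 = (6 − 3) − 3 = 0, and the invariant factors of ∂_2 are all 1, so H_1 = 0.
  H_2: rank ker ∂_2 − rank ∂_3 = (4 − 3) − 0 = 1, and there is no ∂_3, so H_2 = Z.

As a check, the Euler characteristic is 4 − 6 + 4 = 2, which agrees with 1 − 0 + 1 = 2.

Hence the Betti numbers are b_0 = 1, b_1 = 0, b_2 = 1.

b_0 = 1, b_1 = 0, b_2 = 1.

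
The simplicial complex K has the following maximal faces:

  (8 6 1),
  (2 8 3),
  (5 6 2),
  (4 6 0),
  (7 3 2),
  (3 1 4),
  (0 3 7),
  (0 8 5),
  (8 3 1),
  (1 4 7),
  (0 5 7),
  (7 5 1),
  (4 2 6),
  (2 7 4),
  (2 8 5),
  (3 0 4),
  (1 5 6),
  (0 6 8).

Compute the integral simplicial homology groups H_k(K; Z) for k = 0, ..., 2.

Take the total order 0 < 1 < 2 < 3 < 4 < 5 < 6 < 7 < 8 on the vertex set. Then K (dimension 2) consists of the simplices:

  0-simplices (9): [0], [1], [2], [3], [4], [5], [6], [7], [8]
  1-simplices (27): (27 of them)
  2-simplices (18): [0,3,4], [0,3,7], [0,4,6], [0,5,7], [0,5,8], [0,6,8], [1,3,4], [1,3,8], [1,4,7], [1,5,6], [1,5,7], [1,6,8], [2,3,7], [2,3,8], [2,4,6], [2,4,7], [2,5,6], [2,5,8]

giving chain groups C_0 ≅ Z^9, C_1 ≅ Z^27, C_2 ≅ Z^18.

Boundary ∂_1: C_1 → C_0 sends each edge [p,q] (with p < q) to q − p. For instance
  ∂[0,7] = [7] − [0].
The resulting 9×27 matrix has rank 8, and its Smith normal form has invariant factors (1,1,1,1,1,1,1,1).

The boundary map ∂_2: C_2 → C_1 maps a triangle to the signed sum of its edges. For instance
  ∂[0,3,7] = [3,7] − [0,7] + [0,3],
  ∂[0,5,7] = [5,7] − [0,7] + [0,5].
The 27×18 boundary matrix has rank 18 and Smith normal form diag(1,1,1,1,1,1,1,1,1,1,1,1,1,1,1,1,1,2).

From H_k ≅ ker(∂_k) / im(∂_{k+1}) we obtain:

  H_0: rank C_0 − rank ∂_1 = 9 − 8 = 1, and the invariant factors of ∂_1 are all 1, so H_0 = Z.
  H_1: rank ker ∂_1 − rank ∂_2 = (27 − 8) − 18 = 1, and ∂_2 has invariant factor 2 > 1, so H_1 = Z ⊕ Z/2.
  H_2: rank ker ∂_2 − rank ∂_3 = (18 − 18) − 0 = 0, and there is no ∂_3, so H_2 = 0.

As a check, the Euler characteristic is 9 − 27 + 18 = 0, which agrees with 1 − 1 + 0 = 0.

H_0 = Z,  H_1 = Z ⊕ Z/2,  H_2 = 0.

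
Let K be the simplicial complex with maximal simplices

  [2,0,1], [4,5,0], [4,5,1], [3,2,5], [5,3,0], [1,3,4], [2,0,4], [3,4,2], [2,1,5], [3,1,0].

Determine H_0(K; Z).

H_0 = Z.

Order the vertices as 0 < 1 < 2 < 3 < 4 < 5. Listing each simplex with vertices in this order, K has dimension 2 with simplices:

  0-simplices (6): [0], [1], [2], [3], [4], [5]
  1-simplices (15): [0,1], [0,2], [0,3], [0,4], [0,5], [1,2], [1,3], [1,4], [1,5], [2,3], [2,4], [2,5], [3,4], [3,5], [4,5]
  2-simplices (10): [0,1,2], [0,1,3], [0,2,4], [0,3,5], [0,4,5], [1,2,5], [1,3,4], [1,4,5], [2,3,4], [2,3,5]

Hence C_0 ≅ Z^6, C_1 ≅ Z^15, C_2 ≅ Z^10.

The boundary map ∂_1: C_1 → C_0 maps an edge to its endpoints' difference, ∂[p,q] = q − p.
As a 6×15 matrix over Z this has rank 5, with invariant factors (1,1,1,1,1).

The boundary map ∂_2: C_2 → C_1 sends each 2-simplex [p,q,r] to [q,r] − [p,r] + [p,q]. For instance
  ∂[0,4,5] = [4,5] − [0,5] + [0,4],
  ∂[0,1,3] = [1,3] − [0,3] + [0,1].
This gives a 15×10 integer matrix of rank 10; reducing to Smith normal form yields diagonal entries (1,1,1,1,1,1,1,1,1,2).

From H_k ≅ ker(∂_k) / im(∂_{k+1}) we obtain:

  H_0: rank C_0 − rank ∂_1 = 6 − 5 = 1, and the invariant factors of ∂_1 are all 1, so H_0 = Z.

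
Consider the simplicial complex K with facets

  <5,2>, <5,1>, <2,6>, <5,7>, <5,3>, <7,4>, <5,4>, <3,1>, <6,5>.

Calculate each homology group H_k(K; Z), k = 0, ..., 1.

H_0 = Z,  H_1 = Z^3.

Take the total order 1 < 2 < 3 < 4 < 5 < 6 < 7 on the vertex set. Then K (dimension 1) consists of the simplices:

  0-simplices (7): [1], [2], [3], [4], [5], [6], [7]
  1-simplices (9): [1,3], [1,5], [2,5], [2,6], [3,5], [4,5], [4,7], [5,6], [5,7]

Hence C_0 ≅ Z^7, C_1 ≅ Z^9.

Boundary ∂_1: C_1 → C_0 maps an edge to its endpoints' difference, ∂[p,q] = q − p.
The 7×9 boundary matrix has rank 6 and Smith normal form diag(1,1,1,1,1,1).

From H_k ≅ ker(∂_k) / im(∂_{k+1}) we obtain:

  H_0: rank C_0 − rank ∂_1 = 7 − 6 = 1, and the invariant factors of ∂_1 are all 1, so H_0 = Z.
  H_1: rank ker ∂_1 − rank ∂_2 = (9 − 6) − 0 = 3, and there is no ∂_2, so H_1 = Z^3.

(K is a triangulation of a wedge of 3 circles.)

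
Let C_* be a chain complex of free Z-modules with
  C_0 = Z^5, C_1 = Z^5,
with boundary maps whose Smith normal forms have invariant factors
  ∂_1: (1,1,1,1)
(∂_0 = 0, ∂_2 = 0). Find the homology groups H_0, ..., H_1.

H_0 ≅ Z,  H_1 ≅ Z.

H_0: b_0 = 5 − 0 − 4 = 1; torsion from ∂_1 factors > 1: none. So H_0 ≅ Z.
H_1: b_1 = 5 − 4 − 0 = 1; torsion from ∂_2 factors > 1: none. So H_1 ≅ Z.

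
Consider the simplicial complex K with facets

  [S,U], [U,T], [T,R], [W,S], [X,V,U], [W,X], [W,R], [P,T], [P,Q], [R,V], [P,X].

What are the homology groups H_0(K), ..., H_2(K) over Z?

Take the total order P < Q < R < S < T < U < V < W < X on the vertex set. Then K (dimension 2) consists of the simplices:

  0-simplices (9): P, Q, R, S, T, U, V, W, X
  1-simplices (13): PQ, PT, PX, RT, RV, RW, SU, SW, TU, UV, UX, VX, WX
  2-simplices (1): UVX

Hence C_0 ≅ Z^9, C_1 ≅ Z^13, C_2 ≅ Z^1.

∂_1: C_1 → C_0 is given by ∂[p,q] = [q] − [p]. For instance
  ∂UX = X − U.
The 9×13 boundary matrix has rank 8 and Smith normal form diag(1,1,1,1,1,1,1,1).

The boundary map ∂_2: C_2 → C_1 sends each 2-simplex [p,q,r] to [q,r] − [p,r] + [p,q]. For instance
  ∂UVX = VX − UX + UV.
This gives a 13×1 integer matrix of rank 1; reducing to Smith normal form yields diagonal entries (1).

Computing H_k = (kernel of ∂_k) / (image of ∂_{k+1}):

  H_0: rank C_0 − rank ∂_1 = 9 − 8 = 1, and the invariant factors of ∂_1 are all 1, so H_0 = Z.
  H_1: rank ker ∂_1 − rank ∂_2 = (13 − 8) − 1 = 4, and the invariant factors of ∂_2 are all 1, so H_1 = Z^4.
  H_2: rank ker ∂_2 − rank ∂_3 = (1 − 1) − 0 = 0, and there is no ∂_3, so H_2 = 0.

H_0 ≅ Z,  H_1 ≅ Z^4,  H_2 = 0.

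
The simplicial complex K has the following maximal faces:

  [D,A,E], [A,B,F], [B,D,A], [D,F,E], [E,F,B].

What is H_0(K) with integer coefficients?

H_0 = Z.

Fix the vertex order A < B < D < E < F and write every simplex with vertices in increasing order. Then dim K = 2 and the simplices of K are:

  0-simplices (5): A, B, D, E, F
  1-simplices (10): AB, AD, AE, AF, BD, BE, BF, DE, DF, EF
  2-simplices (5): ABD, ABF, ADE, BEF, DEF

Hence C_0 ≅ Z^5, C_1 ≅ Z^10, C_2 ≅ Z^5.

∂_1: C_1 → C_0 is given by ∂[p,q] = [q] − [p].
As a 5×10 matrix over Z this has rank 4, with invariant factors (1,1,1,1).

Boundary ∂_2: C_2 → C_1 maps a triangle to the signed sum of its edges. For instance
  ∂ABD = BD − AD + AB,
  ∂ADE = DE − AE + AD.
The resulting 10×5 matrix has rank 5, and its Smith normal form has invariant factors (1,1,1,1,1).

Computing H_k = (kernel of ∂_k) / (image of ∂_{k+1}):

  H_0: rank C_0 − rank ∂_1 = 5 − 4 = 1, and the invariant factors of ∂_1 are all 1, so H_0 ≅ Z.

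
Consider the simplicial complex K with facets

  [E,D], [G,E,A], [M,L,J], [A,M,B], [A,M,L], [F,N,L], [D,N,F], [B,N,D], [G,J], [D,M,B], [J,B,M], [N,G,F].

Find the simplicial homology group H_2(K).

Fix the vertex order A < B < D < E < F < G < J < L < M < N and write every simplex with vertices in increasing order. Then dim K = 2 and the simplices of K are:

  0-simplices (10): A, B, D, E, F, G, J, L, M, N
  1-simplices (23): AB, AE, AG, AL, AM, BD, BJ, BM, BN, DE, DF, DM, DN, EG, FG, FL, FN, GJ, GN, JL, JM, LM, LN
  2-simplices (10): ABM, AEG, ALM, BDM, BDN, BJM, DFN, FGN, FLN, JLM

so the chain groups are C_0 ≅ Z^10, C_1 ≅ Z^23, C_2 ≅ Z^10.

The boundary map ∂_1: C_1 → C_0 sends each edge [p,q] (with p < q) to q − p. For instance
  ∂JM = M − J.
The 10×23 boundary matrix has rank 9 and Smith normal form diag(1,1,1,1,1,1,1,1,1).

The boundary map ∂_2: C_2 → C_1 maps a triangle to the signed sum of its edges. For instance
  ∂AEG = EG − AG + AE,
  ∂ALM = LM − AM + AL.
The 23×10 boundary matrix has rank 10 and Smith normal form diag(1,1,1,1,1,1,1,1,1,1).

Now H_k = ker ∂_k / im ∂_{k+1}, so:

  H_2: rank ker ∂_2 − rank ∂_3 = (10 − 10) − 0 = 0, and there is no ∂_3, so H_2 = 0.

H_2 ≅ 0.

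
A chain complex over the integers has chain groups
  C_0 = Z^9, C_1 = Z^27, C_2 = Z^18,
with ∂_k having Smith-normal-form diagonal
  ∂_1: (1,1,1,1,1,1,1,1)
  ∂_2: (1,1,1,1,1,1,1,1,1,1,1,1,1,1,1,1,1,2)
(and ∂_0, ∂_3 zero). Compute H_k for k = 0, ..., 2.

H_0: b_0 = 9 − 0 − 8 = 1; torsion from ∂_1 factors > 1: none. So H_0 = Z.
H_1: b_1 = 27 − 8 − 18 = 1; torsion from ∂_2 factors > 1: [2]. So H_1 = Z ⊕ Z_2.
H_2: b_2 = 18 − 18 − 0 = 0; torsion from ∂_3 factors > 1: none. So H_2 = 0.

H_0 = Z,  H_1 = Z ⊕ Z_2,  H_2 = 0.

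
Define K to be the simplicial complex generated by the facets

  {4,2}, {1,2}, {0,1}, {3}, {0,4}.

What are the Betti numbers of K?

b_0 = 2, b_1 = 1.

Fix the vertex order 0 < 1 < 2 < 3 < 4 and write every simplex with vertices in increasing order. Then dim K = 1 and the simplices of K are:

  0-simplices (5): [0], [1], [2], [3], [4]
  1-simplices (4): [0,1], [0,4], [1,2], [2,4]

so the chain groups are C_0 ≅ Z^5, C_1 ≅ Z^4.

Boundary ∂_1: C_1 → C_0 is given by ∂[p,q] = [q] − [p].
This gives a 5×4 integer matrix of rank 3; reducing to Smith normal form yields diagonal entries (1,1,1).

Now H_k = ker ∂_k / im ∂_{k+1}, so:

  H_0: rank C_0 − rank ∂_1 = 5 − 3 = 2, and the invariant factors of ∂_1 are all 1, so H_0 = Z^2.
  H_1: rank ker ∂_1 − rank ∂_2 = (4 − 3) − 0 = 1, and there is no ∂_2, so H_1 = Z.

Hence the Betti numbers are b_0 = 2, b_1 = 1.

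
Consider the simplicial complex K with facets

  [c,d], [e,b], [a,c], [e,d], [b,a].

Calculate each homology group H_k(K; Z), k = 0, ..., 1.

K has 5 vertices, 5 edges.
rank ∂_0 = 0, rank ∂_1 = 4 ⇒ b_0 = 5 − 0 − 4 = 1; all invariant factors of ∂_1 are 1 so no torsion. So H_0 = Z.
rank ∂_1 = 4, rank ∂_2 = 0 ⇒ b_1 = 5 − 4 − 0 = 1. So H_1 = Z.

H_0 = Z,  H_1 = Z.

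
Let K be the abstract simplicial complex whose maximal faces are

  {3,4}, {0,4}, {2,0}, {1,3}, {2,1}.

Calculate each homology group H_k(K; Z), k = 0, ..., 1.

H_0 = Z,  H_1 = Z.

We work with the vertex ordering 0 < 1 < 2 < 3 < 4. The simplices of K, each written with vertices in increasing order, are:

  0-simplices (5): [0], [1], [2], [3], [4]
  1-simplices (5): [0,2], [0,4], [1,2], [1,3], [3,4]

Hence C_0 ≅ Z^5, C_1 ≅ Z^5.

Boundary ∂_1: C_1 → C_0 is given by ∂[p,q] = [q] − [p].
The resulting 5×5 matrix has rank 4, and its Smith normal form has invariant factors (1,1,1,1).

From H_k ≅ ker(∂_k) / im(∂_{k+1}) we obtain:

  H_0: rank C_0 − rank ∂_1 = 5 − 4 = 1, and the invariant factors of ∂_1 are all 1, so H_0 = Z.
  H_1: rank ker ∂_1 − rank ∂_2 = (5 − 4) − 0 = 1, and there is no ∂_2, so H_1 = Z.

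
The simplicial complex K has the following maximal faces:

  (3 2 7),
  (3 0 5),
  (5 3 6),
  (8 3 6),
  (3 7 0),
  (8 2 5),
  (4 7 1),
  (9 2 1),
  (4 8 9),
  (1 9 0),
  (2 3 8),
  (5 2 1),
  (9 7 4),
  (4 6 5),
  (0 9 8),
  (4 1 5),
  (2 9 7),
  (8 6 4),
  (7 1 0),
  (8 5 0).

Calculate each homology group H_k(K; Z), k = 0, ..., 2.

Fix the vertex order 0 < 1 < 2 < 3 < 4 < 5 < 6 < 7 < 8 < 9 and write every simplex with vertices in increasing order. Then dim K = 2 and the simplices of K are:

  0-simplices (10): [0], [1], [2], [3], [4], [5], [6], [7], [8], [9]
  1-simplices (30): (30 of them)
  2-simplices (20): (20 of them)

Hence C_0 ≅ Z^10, C_1 ≅ Z^30, C_2 ≅ Z^20.

The boundary map ∂_1: C_1 → C_0 sends each edge [p,q] (with p < q) to q − p.
This gives a 10×30 integer matrix of rank 9; reducing to Smith normal form yields diagonal entries (1,1,1,1,1,1,1,1,1).

∂_2: C_2 → C_1 sends each 2-simplex [p,q,r] to [q,r] − [p,r] + [p,q]. For instance
  ∂[4,6,8] = [6,8] − [4,8] + [4,6],
  ∂[4,8,9] = [8,9] − [4,9] + [4,8].
The resulting 30×20 matrix has rank 20, and its Smith normal form has invariant factors (1,1,1,1,1,1,1,1,1,1,1,1,1,1,1,1,1,1,1,2).

From H_k ≅ ker(∂_k) / im(∂_{k+1}) we obtain:

  H_0: rank C_0 − rank ∂_1 = 10 − 9 = 1, and the invariant factors of ∂_1 are all 1, so H_0 ≅ Z.
  H_1: rank ker ∂_1 − rank ∂_2 = (30 − 9) − 20 = 1, and ∂_2 has invariant factor 2 > 1, so H_1 ≅ Z ⊕ Z/2.
  H_2: rank ker ∂_2 − rank ∂_3 = (20 − 20) − 0 = 0, and there is no ∂_3, so H_2 ≅ 0.

(K is a triangulation of the Klein bottle.)

H_0 ≅ Z,  H_1 ≅ Z ⊕ Z/2,  H_2 = 0.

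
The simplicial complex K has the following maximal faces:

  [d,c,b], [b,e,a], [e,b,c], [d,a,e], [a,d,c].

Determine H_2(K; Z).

H_2 = 0.

Take the total order a < b < c < d < e on the vertex set. Then K (dimension 2) consists of the simplices:

  0-simplices (5): a, b, c, d, e
  1-simplices (10): ab, ac, ad, ae, bc, bd, be, cd, ce, de
  2-simplices (5): abe, acd, ade, bcd, bce

so the chain groups are C_0 ≅ Z^5, C_1 ≅ Z^10, C_2 ≅ Z^5.

Boundary ∂_1: C_1 → C_0 is given by ∂[p,q] = [q] − [p]. For instance
  ∂bc = c − b.
The resulting 5×10 matrix has rank 4, and its Smith normal form has invariant factors (1,1,1,1).

Boundary ∂_2: C_2 → C_1 maps a triangle to the signed sum of its edges. For instance
  ∂bcd = cd − bd + bc,
  ∂abe = be − ae + ab.
The 10×5 boundary matrix has rank 5 and Smith normal form diag(1,1,1,1,1).

Now H_k = ker ∂_k / im ∂_{k+1}, so:

  H_2: rank ker ∂_2 − rank ∂_3 = (5 − 5) − 0 = 0, and there is no ∂_3, so H_2 ≅ 0.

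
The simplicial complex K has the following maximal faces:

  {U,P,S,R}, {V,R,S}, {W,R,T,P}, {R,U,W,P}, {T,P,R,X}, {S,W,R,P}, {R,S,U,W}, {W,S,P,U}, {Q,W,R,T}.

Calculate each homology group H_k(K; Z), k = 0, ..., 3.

Fix the vertex order P < Q < R < S < T < U < V < W < X and write every simplex with vertices in increasing order. Then dim K = 3 and the simplices of K are:

  0-simplices (9): P, Q, R, S, T, U, V, W, X
  1-simplices (21): PR, PS, PT, PU, PW, PX, QR, QT, QW, RS, RT, RU, RV, RW, RX, SU, SV, SW, TW, TX, UW
  2-simplices (20): PRS, PRT, PRU, PRW, PRX, PSU, PSW, PTW, PTX, PUW, QRT, QRW, QTW, RSU, RSV, RSW, RTW, RTX, RUW, SUW
  3-simplices (8): PRSU, PRSW, PRTW, PRTX, PRUW, PSUW, QRTW, RSUW

Hence C_0 ≅ Z^9, C_1 ≅ Z^21, C_2 ≅ Z^20, C_3 ≅ Z^8.

Boundary ∂_1: C_1 → C_0 sends each edge [p,q] (with p < q) to q − p. For instance
  ∂RS = S − R.
As a 9×21 matrix over Z this has rank 8, with invariant factors (1,1,1,1,1,1,1,1).

The boundary map ∂_2: C_2 → C_1 maps a triangle to the signed sum of its edges. For instance
  ∂RSW = SW − RW + RS,
  ∂PSW = SW − PW + PS.
As a 21×20 matrix over Z this has rank 13, with invariant factors (1,1,1,1,1,1,1,1,1,1,1,1,1).

∂_3: C_3 → C_2 sends each 3-simplex σ to the alternating sum Σ_i (−1)^i (σ with its i-th vertex removed). For instance
  ∂PRUW = RUW − PUW + PRW − PRU,
  ∂PRSW = RSW − PSW + PRW − PRS.
This gives a 20×8 integer matrix of rank 7; reducing to Smith normal form yields diagonal entries (1,1,1,1,1,1,1).

Now H_k = ker ∂_k / im ∂_{k+1}, so:

  H_0: rank C_0 − rank ∂_1 = 9 − 8 = 1, and the invariant factors of ∂_1 are all 1, so H_0 = Z.
  H_1: rank ker ∂_1 − rank ∂_2 = (21 − 8) − 13 = 0, and the invariant factors of ∂_2 are all 1, so H_1 = 0.
  H_2: rank ker ∂_2 − rank ∂_3 = (20 − 13) − 7 = 0, and the invariant factors of ∂_3 are all 1, so H_2 = 0.
  H_3: rank ker ∂_3 − rank ∂_4 = (8 − 7) − 0 = 1, and there is no ∂_4, so H_3 = Z.

H_0 ≅ Z,  H_1 = 0,  H_2 = 0,  H_3 ≅ Z.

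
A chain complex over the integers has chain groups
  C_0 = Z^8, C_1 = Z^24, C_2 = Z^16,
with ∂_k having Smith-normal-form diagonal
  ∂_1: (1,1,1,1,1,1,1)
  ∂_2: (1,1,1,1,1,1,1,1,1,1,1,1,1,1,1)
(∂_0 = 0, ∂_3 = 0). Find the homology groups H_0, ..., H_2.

H_0: b_0 = 8 − 0 − 7 = 1; torsion from ∂_1 factors > 1: none. So H_0 ≅ Z.
H_1: b_1 = 24 − 7 − 15 = 2; torsion from ∂_2 factors > 1: none. So H_1 ≅ Z^2.
H_2: b_2 = 16 − 15 − 0 = 1; torsion from ∂_3 factors > 1: none. So H_2 ≅ Z.

H_0 ≅ Z,  H_1 ≅ Z^2,  H_2 ≅ Z.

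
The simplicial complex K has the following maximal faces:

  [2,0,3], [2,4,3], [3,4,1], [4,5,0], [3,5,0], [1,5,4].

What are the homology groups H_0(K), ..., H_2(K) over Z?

Take the total order 0 < 1 < 2 < 3 < 4 < 5 on the vertex set. Then K (dimension 2) consists of the simplices:

  0-simplices (6): [0], [1], [2], [3], [4], [5]
  1-simplices (12): [0,2], [0,3], [0,4], [0,5], [1,3], [1,4], [1,5], [2,3], [2,4], [3,4], [3,5], [4,5]
  2-simplices (6): [0,2,3], [0,3,5], [0,4,5], [1,3,4], [1,4,5], [2,3,4]

Hence C_0 ≅ Z^6, C_1 ≅ Z^12, C_2 ≅ Z^6.

The boundary map ∂_1: C_1 → C_0 is given by ∂[p,q] = [q] − [p]. For instance
  ∂[3,4] = [4] − [3].
The resulting 6×12 matrix has rank 5, and its Smith normal form has invariant factors (1,1,1,1,1).

The boundary map ∂_2: C_2 → C_1 acts by ∂[p,q,r] = [q,r] − [p,r] + [p,q]. For instance
  ∂[1,4,5] = [4,5] − [1,5] + [1,4],
  ∂[2,3,4] = [3,4] − [2,4] + [2,3].
The 12×6 boundary matrix has rank 6 and Smith normal form diag(1,1,1,1,1,1).

Reading off H_k = ker ∂_k / im ∂_{k+1}:

  H_0: rank C_0 − rank ∂_1 = 6 − 5 = 1, and the invariant factors of ∂_1 are all 1, so H_0 = Z.
  H_1: rank ker ∂_1 − rank ∂_2 = (12 − 5) − 6 = 1, and the invariant factors of ∂_2 are all 1, so H_1 = Z.
  H_2: rank ker ∂_2 − rank ∂_3 = (6 − 6) − 0 = 0, and there is no ∂_3, so H_2 = 0.

(K is a triangulation of the cylinder S^1 x I.)

H_0 = Z,  H_1 = Z,  H_2 = 0.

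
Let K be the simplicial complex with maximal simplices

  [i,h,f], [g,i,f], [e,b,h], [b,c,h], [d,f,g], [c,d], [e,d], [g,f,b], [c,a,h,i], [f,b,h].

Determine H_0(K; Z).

H_0 = Z.

Fix the vertex order a < b < c < d < e < f < g < h < i and write every simplex with vertices in increasing order. Then dim K = 3 and the simplices of K are:

  0-simplices (9): a, b, c, d, e, f, g, h, i
  1-simplices (20): ac, ah, ai, bc, be, bf, bg, bh, cd, ch, ci, de, df, dg, eh, fg, fh, fi, gi, hi
  2-simplices (11): ach, aci, ahi, bch, beh, bfg, bfh, chi, dfg, fgi, fhi
  3-simplices (1): achi

Hence C_0 ≅ Z^9, C_1 ≅ Z^20, C_2 ≅ Z^11, C_3 ≅ Z^1.

The boundary map ∂_1: C_1 → C_0 maps an edge to its endpoints' difference, ∂[p,q] = q − p.
This gives a 9×20 integer matrix of rank 8; reducing to Smith normal form yields diagonal entries (1,1,1,1,1,1,1,1).

The boundary map ∂_2: C_2 → C_1 sends each 2-simplex [p,q,r] to [q,r] − [p,r] + [p,q]. For instance
  ∂ach = ch − ah + ac,
  ∂dfg = fg − dg + df.
The resulting 20×11 matrix has rank 10, and its Smith normal form has invariant factors (1,1,1,1,1,1,1,1,1,1).

Boundary ∂_3: C_3 → C_2 sends each 3-simplex σ to the alternating sum Σ_i (−1)^i (σ with its i-th vertex removed). For instance
  ∂achi = chi − ahi + aci − ach.
This gives a 11×1 integer matrix of rank 1; reducing to Smith normal form yields diagonal entries (1).

Now H_k = ker ∂_k / im ∂_{k+1}, so:

  H_0: rank C_0 − rank ∂_1 = 9 − 8 = 1, and the invariant factors of ∂_1 are all 1, so H_0 ≅ Z.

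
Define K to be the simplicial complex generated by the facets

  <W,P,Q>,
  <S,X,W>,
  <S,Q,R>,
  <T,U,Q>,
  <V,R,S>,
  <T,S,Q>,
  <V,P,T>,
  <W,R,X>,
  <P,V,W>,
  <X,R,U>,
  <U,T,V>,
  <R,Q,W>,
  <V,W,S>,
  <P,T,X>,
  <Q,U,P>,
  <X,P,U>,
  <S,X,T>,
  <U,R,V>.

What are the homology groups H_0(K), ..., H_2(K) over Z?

Take the total order P < Q < R < S < T < U < V < W < X on the vertex set. Then K (dimension 2) consists of the simplices:

  0-simplices (9): P, Q, R, S, T, U, V, W, X
  1-simplices (27): PQ, PT, PU, PV, PW, PX, QR, QS, QT, QU, QW, RS, RU, RV, RW, RX, ST, SV, SW, SX, TU, TV, TX, UV, UX, VW, WX
  2-simplices (18): PQU, PQW, PTV, PTX, PUX, PVW, QRS, QRW, QST, QTU, RSV, RUV, RUX, RWX, STX, SVW, SWX, TUV

giving chain groups C_0 ≅ Z^9, C_1 ≅ Z^27, C_2 ≅ Z^18.

The boundary map ∂_1: C_1 → C_0 is given by ∂[p,q] = [q] − [p].
The resulting 9×27 matrix has rank 8, and its Smith normal form has invariant factors (1,1,1,1,1,1,1,1).

∂_2: C_2 → C_1 maps a triangle to the signed sum of its edges. For instance
  ∂SWX = WX − SX + SW,
  ∂PQW = QW − PW + PQ.
The resulting 27×18 matrix has rank 18, and its Smith normal form has invariant factors (1,1,1,1,1,1,1,1,1,1,1,1,1,1,1,1,1,2).

Computing H_k = (kernel of ∂_k) / (image of ∂_{k+1}):

  H_0: rank C_0 − rank ∂_1 = 9 − 8 = 1, and the invariant factors of ∂_1 are all 1, so H_0 ≅ Z.
  H_1: rank ker ∂_1 − rank ∂_2 = (27 − 8) − 18 = 1, and ∂_2 has invariant factor 2 > 1, so H_1 ≅ Z ⊕ Z/2.
  H_2: rank ker ∂_2 − rank ∂_3 = (18 − 18) − 0 = 0, and there is no ∂_3, so H_2 ≅ 0.

As a check, the Euler characteristic is 9 − 27 + 18 = 0, which agrees with 1 − 1 + 0 = 0.
(K is a triangulation of the Klein bottle.)

H_0 ≅ Z,  H_1 ≅ Z ⊕ Z/2,  H_2 = 0.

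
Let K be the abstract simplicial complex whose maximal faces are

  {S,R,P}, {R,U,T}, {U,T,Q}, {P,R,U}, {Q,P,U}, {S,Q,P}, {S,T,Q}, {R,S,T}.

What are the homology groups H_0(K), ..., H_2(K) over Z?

H_0 ≅ Z,  H_1 = 0,  H_2 ≅ Z.

Fix the vertex order P < Q < R < S < T < U and write every simplex with vertices in increasing order. Then dim K = 2 and the simplices of K are:

  0-simplices (6): P, Q, R, S, T, U
  1-simplices (12): PQ, PR, PS, PU, QS, QT, QU, RS, RT, RU, ST, TU
  2-simplices (8): PQS, PQU, PRS, PRU, QST, QTU, RST, RTU

giving chain groups C_0 ≅ Z^6, C_1 ≅ Z^12, C_2 ≅ Z^8.

∂_1: C_1 → C_0 sends each edge [p,q] (with p < q) to q − p.
This gives a 6×12 integer matrix of rank 5; reducing to Smith normal form yields diagonal entries (1,1,1,1,1).

The boundary map ∂_2: C_2 → C_1 maps a triangle to the signed sum of its edges. For instance
  ∂RST = ST − RT + RS,
  ∂QTU = TU − QU + QT.
As a 12×8 matrix over Z this has rank 7, with invariant factors (1,1,1,1,1,1,1).

Reading off H_k = ker ∂_k / im ∂_{k+1}:

  H_0: rank C_0 − rank ∂_1 = 6 − 5 = 1, and the invariant factors of ∂_1 are all 1, so H_0 = Z.
  H_1: rank ker ∂_1 − rank ∂_2 = (12 − 5) − 7 = 0, and the invariant factors of ∂_2 are all 1, so H_1 = 0.
  H_2: rank ker ∂_2 − rank ∂_3 = (8 − 7) − 0 = 1, and there is no ∂_3, so H_2 = Z.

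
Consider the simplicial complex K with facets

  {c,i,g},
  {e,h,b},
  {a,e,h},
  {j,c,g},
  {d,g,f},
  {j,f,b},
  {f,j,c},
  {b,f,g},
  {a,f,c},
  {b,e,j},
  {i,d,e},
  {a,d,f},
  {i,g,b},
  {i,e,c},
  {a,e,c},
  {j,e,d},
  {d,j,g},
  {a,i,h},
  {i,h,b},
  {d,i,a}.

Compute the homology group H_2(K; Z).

We work with the vertex ordering a < b < c < d < e < f < g < h < i < j. The simplices of K, each written with vertices in increasing order, are:

  0-simplices (10): a, b, c, d, e, f, g, h, i, j
  1-simplices (30): ac, ad, ae, af, ah, ai, be, bf, bg, bh, bi, bj, ce, cf, cg, ci, cj, de, df, dg, di, dj, eh, ei, ej, fg, fj, gi, gj, hi
  2-simplices (20): ace, acf, adf, adi, aeh, ahi, beh, bej, bfg, bfj, bgi, bhi, cei, cfj, cgi, cgj, dei, dej, dfg, dgj

so the chain groups are C_0 ≅ Z^10, C_1 ≅ Z^30, C_2 ≅ Z^20.

Boundary ∂_1: C_1 → C_0 maps an edge to its endpoints' difference, ∂[p,q] = q − p. For instance
  ∂hi = i − h.
As a 10×30 matrix over Z this has rank 9, with invariant factors (1,1,1,1,1,1,1,1,1).

∂_2: C_2 → C_1 acts by ∂[p,q,r] = [q,r] − [p,r] + [p,q]. For instance
  ∂bfj = fj − bj + bf,
  ∂bfg = fg − bg + bf.
This gives a 30×20 integer matrix of rank 20; reducing to Smith normal form yields diagonal entries (1,1,1,1,1,1,1,1,1,1,1,1,1,1,1,1,1,1,1,2).

Computing H_k = (kernel of ∂_k) / (image of ∂_{k+1}):

  H_2: rank ker ∂_2 − rank ∂_3 = (20 − 20) − 0 = 0, and there is no ∂_3, so H_2 ≅ 0.

(K is a triangulation of the Klein bottle.)

H_2 = 0.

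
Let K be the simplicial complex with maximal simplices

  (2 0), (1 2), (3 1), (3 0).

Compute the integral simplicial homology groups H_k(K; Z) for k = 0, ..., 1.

Take the total order 0 < 1 < 2 < 3 on the vertex set. Then K (dimension 1) consists of the simplices:

  0-simplices (4): [0], [1], [2], [3]
  1-simplices (4): [0,2], [0,3], [1,2], [1,3]

Hence C_0 ≅ Z^4, C_1 ≅ Z^4.

The boundary map ∂_1: C_1 → C_0 maps an edge to its endpoints' difference, ∂[p,q] = q − p. For instance
  ∂[1,2] = [2] − [1].
As a 4×4 matrix over Z this has rank 3, with invariant factors (1,1,1).

From H_k ≅ ker(∂_k) / im(∂_{k+1}) we obtain:

  H_0: rank C_0 − rank ∂_1 = 4 − 3 = 1, and the invariant factors of ∂_1 are all 1, so H_0 = Z.
  H_1: rank ker ∂_1 − rank ∂_2 = (4 − 3) − 0 = 1, and there is no ∂_2, so H_1 = Z.

H_0 ≅ Z,  H_1 ≅ Z.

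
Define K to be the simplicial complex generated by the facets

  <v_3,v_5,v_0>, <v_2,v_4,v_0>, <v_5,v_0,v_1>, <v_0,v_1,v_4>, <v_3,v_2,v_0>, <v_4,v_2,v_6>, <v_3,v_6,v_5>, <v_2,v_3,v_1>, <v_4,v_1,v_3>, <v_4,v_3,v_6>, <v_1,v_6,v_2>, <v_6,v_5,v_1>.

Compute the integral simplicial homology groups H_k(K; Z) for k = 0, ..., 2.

H_0 ≅ Z,  H_1 ≅ Z/2Z,  H_2 = 0.

K has 7 vertices, 18 edges, 12 triangles.
rank ∂_0 = 0, rank ∂_1 = 6 ⇒ b_0 = 7 − 0 − 6 = 1; all invariant factors of ∂_1 are 1 so no torsion. So H_0 ≅ Z.
rank ∂_1 = 6, rank ∂_2 = 12 ⇒ b_1 = 18 − 6 − 12 = 0; ∂_2 has invariant factor(s) [2] giving torsion. So H_1 ≅ Z/2Z.
rank ∂_2 = 12, rank ∂_3 = 0 ⇒ b_2 = 12 − 12 − 0 = 0. So H_2 ≅ 0.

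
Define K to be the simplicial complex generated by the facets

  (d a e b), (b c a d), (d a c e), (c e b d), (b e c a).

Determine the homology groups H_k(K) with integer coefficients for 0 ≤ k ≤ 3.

H_0 = Z,  H_1 = 0,  H_2 = 0,  H_3 = Z.

Take the total order a < b < c < d < e on the vertex set. Then K (dimension 3) consists of the simplices:

  0-simplices (5): a, b, c, d, e
  1-simplices (10): ab, ac, ad, ae, bc, bd, be, cd, ce, de
  2-simplices (10): abc, abd, abe, acd, ace, ade, bcd, bce, bde, cde
  3-simplices (5): abcd, abce, abde, acde, bcde

Hence C_0 ≅ Z^5, C_1 ≅ Z^10, C_2 ≅ Z^10, C_3 ≅ Z^5.

Boundary ∂_1: C_1 → C_0 is given by ∂[p,q] = [q] − [p].
As a 5×10 matrix over Z this has rank 4, with invariant factors (1,1,1,1).

Boundary ∂_2: C_2 → C_1 acts by ∂[p,q,r] = [q,r] − [p,r] + [p,q]. For instance
  ∂acd = cd − ad + ac,
  ∂bde = de − be + bd.
This gives a 10×10 integer matrix of rank 6; reducing to Smith normal form yields diagonal entries (1,1,1,1,1,1).

The boundary map ∂_3: C_3 → C_2 sends each 3-simplex σ to the alternating sum Σ_i (−1)^i (σ with its i-th vertex removed). For instance
  ∂acde = cde − ade + ace − acd,
  ∂bcde = cde − bde + bce − bcd.
This gives a 10×5 integer matrix of rank 4; reducing to Smith normal form yields diagonal entries (1,1,1,1).

Computing H_k = (kernel of ∂_k) / (image of ∂_{k+1}):

  H_0: rank C_0 − rank ∂_1 = 5 − 4 = 1, and the invariant factors of ∂_1 are all 1, so H_0 = Z.
  H_1: rank ker ∂_1 − rank ∂_2 = (10 − 4) − 6 = 0, and the invariant factors of ∂_2 are all 1, so H_1 = 0.
  H_2: rank ker ∂_2 − rank ∂_3 = (10 − 6) − 4 = 0, and the invariant factors of ∂_3 are all 1, so H_2 = 0.
  H_3: rank ker ∂_3 − rank ∂_4 = (5 − 4) − 0 = 1, and there is no ∂_4, so H_3 = Z.

As a check, the Euler characteristic is 5 − 10 + 10 − 5 = 0, which agrees with 1 − 0 + 0 − 1 = 0.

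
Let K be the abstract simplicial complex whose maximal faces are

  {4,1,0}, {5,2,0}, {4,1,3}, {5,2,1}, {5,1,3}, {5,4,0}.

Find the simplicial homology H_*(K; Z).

H_0 ≅ Z,  H_1 ≅ Z,  H_2 = 0.

Take the total order 0 < 1 < 2 < 3 < 4 < 5 on the vertex set. Then K (dimension 2) consists of the simplices:

  0-simplices (6): [0], [1], [2], [3], [4], [5]
  1-simplices (12): [0,1], [0,2], [0,4], [0,5], [1,2], [1,3], [1,4], [1,5], [2,5], [3,4], [3,5], [4,5]
  2-simplices (6): [0,1,4], [0,2,5], [0,4,5], [1,2,5], [1,3,4], [1,3,5]

so the chain groups are C_0 ≅ Z^6, C_1 ≅ Z^12, C_2 ≅ Z^6.

Boundary ∂_1: C_1 → C_0 maps an edge to its endpoints' difference, ∂[p,q] = q − p.
This gives a 6×12 integer matrix of rank 5; reducing to Smith normal form yields diagonal entries (1,1,1,1,1).

Boundary ∂_2: C_2 → C_1 acts by ∂[p,q,r] = [q,r] − [p,r] + [p,q]. For instance
  ∂[0,2,5] = [2,5] − [0,5] + [0,2],
  ∂[0,4,5] = [4,5] − [0,5] + [0,4].
The 12×6 boundary matrix has rank 6 and Smith normal form diag(1,1,1,1,1,1).

Reading off H_k = ker ∂_k / im ∂_{k+1}:

  H_0: rank C_0 − rank ∂_1 = 6 − 5 = 1, and the invariant factors of ∂_1 are all 1, so H_0 = Z.
  H_1: rank ker ∂_1 − rank ∂_2 = (12 − 5) − 6 = 1, and the invariant factors of ∂_2 are all 1, so H_1 = Z.
  H_2: rank ker ∂_2 − rank ∂_3 = (6 − 6) − 0 = 0, and there is no ∂_3, so H_2 = 0.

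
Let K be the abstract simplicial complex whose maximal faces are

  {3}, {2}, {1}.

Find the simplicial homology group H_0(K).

K has 3 vertices.
rank ∂_0 = 0, rank ∂_1 = 0 ⇒ b_0 = 3 − 0 − 0 = 3. So H_0 = Z^3.

H_0 ≅ Z^3.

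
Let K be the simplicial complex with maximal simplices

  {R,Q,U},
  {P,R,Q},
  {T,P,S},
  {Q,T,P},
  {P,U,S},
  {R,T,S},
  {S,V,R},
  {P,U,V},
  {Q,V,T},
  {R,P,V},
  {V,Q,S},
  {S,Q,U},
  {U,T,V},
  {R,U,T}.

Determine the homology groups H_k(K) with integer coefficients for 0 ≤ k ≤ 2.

K has 7 vertices, 21 edges, 14 triangles.
rank ∂_0 = 0, rank ∂_1 = 6 ⇒ b_0 = 7 − 0 − 6 = 1; all invariant factors of ∂_1 are 1 so no torsion. So H_0 ≅ Z.
rank ∂_1 = 6, rank ∂_2 = 13 ⇒ b_1 = 21 − 6 − 13 = 2; all invariant factors of ∂_2 are 1 so no torsion. So H_1 ≅ Z^2.
rank ∂_2 = 13, rank ∂_3 = 0 ⇒ b_2 = 14 − 13 − 0 = 1. So H_2 ≅ Z.

H_0 ≅ Z,  H_1 ≅ Z^2,  H_2 ≅ Z.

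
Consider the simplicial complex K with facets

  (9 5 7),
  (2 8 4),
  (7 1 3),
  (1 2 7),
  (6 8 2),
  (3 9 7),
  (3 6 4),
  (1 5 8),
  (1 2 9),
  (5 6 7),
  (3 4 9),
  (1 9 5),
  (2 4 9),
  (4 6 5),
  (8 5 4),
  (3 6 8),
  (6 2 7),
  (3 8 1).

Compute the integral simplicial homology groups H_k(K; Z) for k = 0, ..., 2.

H_0 = Z,  H_1 = Z × Z/2,  H_2 = 0.

K has 9 vertices, 27 edges, 18 triangles.
rank ∂_0 = 0, rank ∂_1 = 8 ⇒ b_0 = 9 − 0 − 8 = 1; all invariant factors of ∂_1 are 1 so no torsion. So H_0 ≅ Z.
rank ∂_1 = 8, rank ∂_2 = 18 ⇒ b_1 = 27 − 8 − 18 = 1; ∂_2 has invariant factor(s) [2] giving torsion. So H_1 ≅ Z × Z/2.
rank ∂_2 = 18, rank ∂_3 = 0 ⇒ b_2 = 18 − 18 − 0 = 0. So H_2 ≅ 0.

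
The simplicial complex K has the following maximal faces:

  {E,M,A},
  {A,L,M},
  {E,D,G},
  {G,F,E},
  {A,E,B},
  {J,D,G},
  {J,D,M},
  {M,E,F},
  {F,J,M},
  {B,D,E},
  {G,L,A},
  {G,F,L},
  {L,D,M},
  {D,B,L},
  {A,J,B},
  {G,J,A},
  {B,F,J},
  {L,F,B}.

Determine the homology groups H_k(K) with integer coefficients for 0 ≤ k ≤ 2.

Take the total order A < B < D < E < F < G < J < L < M on the vertex set. Then K (dimension 2) consists of the simplices:

  0-simplices (9): A, B, D, E, F, G, J, L, M
  1-simplices (27): AB, AE, AG, AJ, AL, AM, BD, BE, BF, BJ, BL, DE, DG, DJ, DL, DM, EF, EG, EM, FG, FJ, FL, FM, GJ, GL, JM, LM
  2-simplices (18): ABE, ABJ, AEM, AGJ, AGL, ALM, BDE, BDL, BFJ, BFL, DEG, DGJ, DJM, DLM, EFG, EFM, FGL, FJM

giving chain groups C_0 ≅ Z^9, C_1 ≅ Z^27, C_2 ≅ Z^18.

The boundary map ∂_1: C_1 → C_0 is given by ∂[p,q] = [q] − [p]. For instance
  ∂AB = B − A.
As a 9×27 matrix over Z this has rank 8, with invariant factors (1,1,1,1,1,1,1,1).

The boundary map ∂_2: C_2 → C_1 sends each 2-simplex [p,q,r] to [q,r] − [p,r] + [p,q]. For instance
  ∂BFL = FL − BL + BF,
  ∂FGL = GL − FL + FG.
The resulting 27×18 matrix has rank 17, and its Smith normal form has invariant factors (1,1,1,1,1,1,1,1,1,1,1,1,1,1,1,1,1).

From H_k ≅ ker(∂_k) / im(∂_{k+1}) we obtain:

  H_0: rank C_0 − rank ∂_1 = 9 − 8 = 1, and the invariant factors of ∂_1 are all 1, so H_0 ≅ Z.
  H_1: rank ker ∂_1 − rank ∂_2 = (27 − 8) − 17 = 2, and the invariant factors of ∂_2 are all 1, so H_1 ≅ Z^2.
  H_2: rank ker ∂_2 − rank ∂_3 = (18 − 17) − 0 = 1, and there is no ∂_3, so H_2 ≅ Z.

As a check, the Euler characteristic is 9 − 27 + 18 = 0, which agrees with 1 − 2 + 1 = 0.

H_0 = Z,  H_1 = Z^2,  H_2 = Z.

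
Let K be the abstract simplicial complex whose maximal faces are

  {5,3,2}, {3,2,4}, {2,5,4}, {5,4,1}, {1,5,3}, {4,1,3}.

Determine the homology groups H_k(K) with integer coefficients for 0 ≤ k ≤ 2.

We work with the vertex ordering 1 < 2 < 3 < 4 < 5. The simplices of K, each written with vertices in increasing order, are:

  0-simplices (5): [1], [2], [3], [4], [5]
  1-simplices (9): [1,3], [1,4], [1,5], [2,3], [2,4], [2,5], [3,4], [3,5], [4,5]
  2-simplices (6): [1,3,4], [1,3,5], [1,4,5], [2,3,4], [2,3,5], [2,4,5]

Hence C_0 ≅ Z^5, C_1 ≅ Z^9, C_2 ≅ Z^6.

∂_1: C_1 → C_0 is given by ∂[p,q] = [q] − [p]. For instance
  ∂[2,5] = [5] − [2].
The resulting 5×9 matrix has rank 4, and its Smith normal form has invariant factors (1,1,1,1).

The boundary map ∂_2: C_2 → C_1 acts by ∂[p,q,r] = [q,r] − [p,r] + [p,q]. For instance
  ∂[2,3,5] = [3,5] − [2,5] + [2,3],
  ∂[2,4,5] = [4,5] − [2,5] + [2,4].
This gives a 9×6 integer matrix of rank 5; reducing to Smith normal form yields diagonal entries (1,1,1,1,1).

Now H_k = ker ∂_k / im ∂_{k+1}, so:

  H_0: rank C_0 − rank ∂_1 = 5 − 4 = 1, and the invariant factors of ∂_1 are all 1, so H_0 = Z.
  H_1: rank ker ∂_1 − rank ∂_2 = (9 − 4) − 5 = 0, and the invariant factors of ∂_2 are all 1, so H_1 = 0.
  H_2: rank ker ∂_2 − rank ∂_3 = (6 − 5) − 0 = 1, and there is no ∂_3, so H_2 = Z.

H_0 ≅ Z,  H_1 = 0,  H_2 ≅ Z.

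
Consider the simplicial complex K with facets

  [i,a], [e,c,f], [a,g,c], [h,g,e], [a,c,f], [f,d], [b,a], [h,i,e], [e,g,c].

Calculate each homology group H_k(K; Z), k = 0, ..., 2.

K has 9 vertices, 15 edges, 6 triangles.
rank ∂_0 = 0, rank ∂_1 = 8 ⇒ b_0 = 9 − 0 − 8 = 1; all invariant factors of ∂_1 are 1 so no torsion. So H_0 = Z.
rank ∂_1 = 8, rank ∂_2 = 6 ⇒ b_1 = 15 − 8 − 6 = 1; all invariant factors of ∂_2 are 1 so no torsion. So H_1 = Z.
rank ∂_2 = 6, rank ∂_3 = 0 ⇒ b_2 = 6 − 6 − 0 = 0. So H_2 = 0.

H_0 ≅ Z,  H_1 ≅ Z,  H_2 = 0.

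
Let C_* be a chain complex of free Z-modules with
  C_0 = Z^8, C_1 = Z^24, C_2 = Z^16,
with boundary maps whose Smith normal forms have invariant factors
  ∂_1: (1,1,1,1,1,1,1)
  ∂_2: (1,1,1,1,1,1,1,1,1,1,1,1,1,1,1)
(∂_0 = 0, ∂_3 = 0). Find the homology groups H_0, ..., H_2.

H_0 = Z,  H_1 = Z^2,  H_2 = Z.

H_0: b_0 = 8 − 0 − 7 = 1; torsion from ∂_1 factors > 1: none. So H_0 = Z.
H_1: b_1 = 24 − 7 − 15 = 2; torsion from ∂_2 factors > 1: none. So H_1 = Z^2.
H_2: b_2 = 16 − 15 − 0 = 1; torsion from ∂_3 factors > 1: none. So H_2 = Z.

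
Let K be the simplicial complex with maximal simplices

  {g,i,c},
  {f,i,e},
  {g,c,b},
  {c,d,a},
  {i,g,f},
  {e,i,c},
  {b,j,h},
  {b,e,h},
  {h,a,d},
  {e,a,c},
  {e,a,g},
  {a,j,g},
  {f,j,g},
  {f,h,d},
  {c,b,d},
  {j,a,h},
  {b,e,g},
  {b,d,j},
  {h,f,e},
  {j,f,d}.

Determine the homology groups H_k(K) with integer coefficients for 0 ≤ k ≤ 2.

H_0 = Z,  H_1 = Z ⊕ Z/2,  H_2 = 0.

Order the vertices as a < b < c < d < e < f < g < h < i < j. Listing each simplex with vertices in this order, K has dimension 2 with simplices:

  0-simplices (10): a, b, c, d, e, f, g, h, i, j
  1-simplices (30): ac, ad, ae, ag, ah, aj, bc, bd, be, bg, bh, bj, cd, ce, cg, ci, df, dh, dj, ef, eg, eh, ei, fg, fh, fi, fj, gi, gj, hj
  2-simplices (20): acd, ace, adh, aeg, agj, ahj, bcd, bcg, bdj, beg, beh, bhj, cei, cgi, dfh, dfj, efh, efi, fgi, fgj

Hence C_0 ≅ Z^10, C_1 ≅ Z^30, C_2 ≅ Z^20.

The boundary map ∂_1: C_1 → C_0 sends each edge [p,q] (with p < q) to q − p. For instance
  ∂fg = g − f.
The resulting 10×30 matrix has rank 9, and its Smith normal form has invariant factors (1,1,1,1,1,1,1,1,1).

Boundary ∂_2: C_2 → C_1 maps a triangle to the signed sum of its edges. For instance
  ∂ahj = hj − aj + ah,
  ∂bdj = dj − bj + bd.
As a 30×20 matrix over Z this has rank 20, with invariant factors (1,1,1,1,1,1,1,1,1,1,1,1,1,1,1,1,1,1,1,2).

Computing H_k = (kernel of ∂_k) / (image of ∂_{k+1}):

  H_0: rank C_0 − rank ∂_1 = 10 − 9 = 1, and the invariant factors of ∂_1 are all 1, so H_0 ≅ Z.
  H_1: rank ker ∂_1 − rank ∂_2 = (30 − 9) − 20 = 1, and ∂_2 has invariant factor 2 > 1, so H_1 ≅ Z ⊕ Z/2.
  H_2: rank ker ∂_2 − rank ∂_3 = (20 − 20) − 0 = 0, and there is no ∂_3, so H_2 ≅ 0.

(K is a triangulation of the Klein bottle.)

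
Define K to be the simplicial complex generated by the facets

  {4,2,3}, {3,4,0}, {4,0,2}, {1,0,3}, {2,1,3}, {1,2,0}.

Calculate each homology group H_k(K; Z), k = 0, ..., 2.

H_0 = Z,  H_1 = 0,  H_2 = Z.

We work with the vertex ordering 0 < 1 < 2 < 3 < 4. The simplices of K, each written with vertices in increasing order, are:

  0-simplices (5): [0], [1], [2], [3], [4]
  1-simplices (9): [0,1], [0,2], [0,3], [0,4], [1,2], [1,3], [2,3], [2,4], [3,4]
  2-simplices (6): [0,1,2], [0,1,3], [0,2,4], [0,3,4], [1,2,3], [2,3,4]

giving chain groups C_0 ≅ Z^5, C_1 ≅ Z^9, C_2 ≅ Z^6.

Boundary ∂_1: C_1 → C_0 sends each edge [p,q] (with p < q) to q − p. For instance
  ∂[2,4] = [4] − [2].
This gives a 5×9 integer matrix of rank 4; reducing to Smith normal form yields diagonal entries (1,1,1,1).

The boundary map ∂_2: C_2 → C_1 maps a triangle to the signed sum of its edges. For instance
  ∂[0,3,4] = [3,4] − [0,4] + [0,3],
  ∂[0,1,2] = [1,2] − [0,2] + [0,1].
The 9×6 boundary matrix has rank 5 and Smith normal form diag(1,1,1,1,1).

Reading off H_k = ker ∂_k / im ∂_{k+1}:

  H_0: rank C_0 − rank ∂_1 = 5 − 4 = 1, and the invariant factors of ∂_1 are all 1, so H_0 ≅ Z.
  H_1: rank ker ∂_1 − rank ∂_2 = (9 − 4) − 5 = 0, and the invariant factors of ∂_2 are all 1, so H_1 ≅ 0.
  H_2: rank ker ∂_2 − rank ∂_3 = (6 − 5) − 0 = 1, and there is no ∂_3, so H_2 ≅ Z.

As a check, the Euler characteristic is 5 − 9 + 6 = 2, which agrees with 1 − 0 + 1 = 2.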